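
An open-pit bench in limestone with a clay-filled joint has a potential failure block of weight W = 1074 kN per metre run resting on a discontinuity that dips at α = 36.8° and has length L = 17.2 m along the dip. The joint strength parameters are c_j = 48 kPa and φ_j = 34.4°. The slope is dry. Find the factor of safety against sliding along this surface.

FS = 2.20

Resolving the block weight along and normal to the plane and applying the Mohr–Coulomb strength on the joint:
N' = W cosα = 1074·cos36.8° = 860.0 kN/m
Driving force T = W sinα = 1074·sin36.8° = 643.4 kN/m
Resisting force R = c_j·L + N'·tanφ_j = 48·17.2 + 860.0·tan34.4° = 825.6 + 588.8 = 1414.4 kN/m
FS = R / T = 1414.4 / 643.4 = 2.199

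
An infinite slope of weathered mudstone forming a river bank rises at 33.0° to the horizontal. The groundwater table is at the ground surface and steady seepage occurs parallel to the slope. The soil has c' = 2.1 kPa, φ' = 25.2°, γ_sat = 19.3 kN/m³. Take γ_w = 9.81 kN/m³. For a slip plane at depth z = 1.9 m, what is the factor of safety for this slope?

FS = 0.48

With seepage parallel to the slope and the water table at the surface, the effective normal stress on the slip plane uses the buoyant unit weight γ' = γ_sat − γ_w while the driving shear stress uses γ_sat:
FS = [c' + γ' z cos²β tanφ'] / [γ_sat z sinβ cosβ]
γ' = 19.3 − 9.81 = 9.49 kN/m³
Numerator = 2.1 + 9.49·1.9·cos²33.0°·tan25.2° = 2.1 + 9.49·1.9·0.7034·0.4706 = 8.068 kPa
Denominator = 19.3·1.9·sin33.0°·cos33.0° = 19.3·1.9·0.5446·0.8387 = 16.750 kPa
FS = 8.068 / 16.750 = 0.482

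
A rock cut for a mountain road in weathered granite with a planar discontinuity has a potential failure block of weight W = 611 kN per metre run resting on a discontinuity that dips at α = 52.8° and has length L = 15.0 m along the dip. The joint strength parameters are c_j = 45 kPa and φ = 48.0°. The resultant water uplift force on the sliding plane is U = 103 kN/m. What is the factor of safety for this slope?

FS = 1.99

Resolving the block weight along and normal to the plane and applying the Mohr–Coulomb strength on the joint:
N' = W cosα − U = 611·cos52.8° − 103 = 266.4 kN/m
Driving force T = W sinα = 611·sin52.8° = 486.7 kN/m
Resisting force R = c_j·L + N'·tanφ = 45·15.0 + 266.4·tan48.0° = 675.0 + 295.9 = 970.9 kN/m
FS = R / T = 970.9 / 486.7 = 1.995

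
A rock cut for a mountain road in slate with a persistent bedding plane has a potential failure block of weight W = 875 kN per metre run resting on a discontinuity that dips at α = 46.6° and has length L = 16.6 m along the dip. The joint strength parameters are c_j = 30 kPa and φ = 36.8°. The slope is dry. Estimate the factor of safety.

Resolving the block weight along and normal to the plane and applying the Mohr–Coulomb strength on the joint:
N' = W cosα = 875·cos46.6° = 601.2 kN/m
Driving force T = W sinα = 875·sin46.6° = 635.8 kN/m
Resisting force R = c_j·L + N'·tanφ = 30·16.6 + 601.2·tan36.8° = 498.0 + 449.8 = 947.8 kN/m
FS = R / T = 947.8 / 635.8 = 1.491

FS = 1.49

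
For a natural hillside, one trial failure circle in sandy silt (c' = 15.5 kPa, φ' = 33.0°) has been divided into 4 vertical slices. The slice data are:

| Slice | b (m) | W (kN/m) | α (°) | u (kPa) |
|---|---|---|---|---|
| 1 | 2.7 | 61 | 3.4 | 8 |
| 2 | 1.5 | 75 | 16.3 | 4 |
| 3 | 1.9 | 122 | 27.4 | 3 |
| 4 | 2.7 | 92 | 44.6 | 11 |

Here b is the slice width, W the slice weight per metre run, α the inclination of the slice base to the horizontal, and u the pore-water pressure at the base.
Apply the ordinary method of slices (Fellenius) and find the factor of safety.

Ordinary method of slices: FS = Σ[c'·Δl_i + (W_i cosα_i − u_i·Δl_i)·tanφ'] / Σ W_i sinα_i, with Δl_i = b_i / cosα_i.
Slice 1: Δl = 2.7/cos3.4° = 2.705 m; N'_1 = 61·cos3.4° − 8·2.705 = 39.3; c'Δl = 41.92; W sinα = 3.6
Slice 2: Δl = 1.5/cos16.3° = 1.563 m; N'_2 = 75·cos16.3° − 4·1.563 = 65.7; c'Δl = 24.22; W sinα = 21.1
Slice 3: Δl = 1.9/cos27.4° = 2.140 m; N'_3 = 122·cos27.4° − 3·2.140 = 101.9; c'Δl = 33.17; W sinα = 56.1
Slice 4: Δl = 2.7/cos44.6° = 3.792 m; N'_4 = 92·cos44.6° − 11·3.792 = 23.8; c'Δl = 58.78; W sinα = 64.6
Σc'Δl = 158.1 kN/m; ΣN' = 230.7 kN/m; ΣW sinα = 145.4 kN/m
Resisting = 158.1 + 230.7·tan33.0° = 158.1 + 149.8 = 307.9 kN/m
FS = 307.9 / 145.4 = 2.117

FS = 2.12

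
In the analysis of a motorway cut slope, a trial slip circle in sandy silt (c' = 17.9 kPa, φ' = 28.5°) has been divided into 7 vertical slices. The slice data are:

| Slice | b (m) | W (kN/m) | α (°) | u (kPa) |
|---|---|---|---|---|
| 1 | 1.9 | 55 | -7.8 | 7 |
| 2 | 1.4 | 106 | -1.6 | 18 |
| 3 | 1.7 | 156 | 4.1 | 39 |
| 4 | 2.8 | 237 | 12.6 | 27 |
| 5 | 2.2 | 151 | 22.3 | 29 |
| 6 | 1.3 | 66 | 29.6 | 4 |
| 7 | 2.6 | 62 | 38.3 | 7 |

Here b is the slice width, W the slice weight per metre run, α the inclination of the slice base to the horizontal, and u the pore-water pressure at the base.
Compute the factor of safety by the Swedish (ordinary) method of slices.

Ordinary method of slices: FS = Σ[c'·Δl_i + (W_i cosα_i − u_i·Δl_i)·tanφ'] / Σ W_i sinα_i, with Δl_i = b_i / cosα_i.
Slice 1: Δl = 1.9/cos(-7.8°) = 1.918 m; N'_1 = 55·cos(-7.8°) − 7·1.918 = 41.1; c'Δl = 34.33; W sinα = -7.5
Slice 2: Δl = 1.4/cos(-1.6°) = 1.401 m; N'_2 = 106·cos(-1.6°) − 18·1.401 = 80.7; c'Δl = 25.07; W sinα = -3.0
Slice 3: Δl = 1.7/cos4.1° = 1.704 m; N'_3 = 156·cos4.1° − 39·1.704 = 89.1; c'Δl = 30.51; W sinα = 11.2
Slice 4: Δl = 2.8/cos12.6° = 2.869 m; N'_4 = 237·cos12.6° − 27·2.869 = 153.8; c'Δl = 51.36; W sinα = 51.7
Slice 5: Δl = 2.2/cos22.3° = 2.378 m; N'_5 = 151·cos22.3° − 29·2.378 = 70.7; c'Δl = 42.56; W sinα = 57.3
Slice 6: Δl = 1.3/cos29.6° = 1.495 m; N'_6 = 66·cos29.6° − 4·1.495 = 51.4; c'Δl = 26.76; W sinα = 32.6
Slice 7: Δl = 2.6/cos38.3° = 3.313 m; N'_7 = 62·cos38.3° − 7·3.313 = 25.5; c'Δl = 59.30; W sinα = 38.4
Σc'Δl = 269.9 kN/m; ΣN' = 512.4 kN/m; ΣW sinα = 180.8 kN/m
Resisting = 269.9 + 512.4·tan28.5° = 269.9 + 278.2 = 548.1 kN/m
FS = 548.1 / 180.8 = 3.032

FS = 3.03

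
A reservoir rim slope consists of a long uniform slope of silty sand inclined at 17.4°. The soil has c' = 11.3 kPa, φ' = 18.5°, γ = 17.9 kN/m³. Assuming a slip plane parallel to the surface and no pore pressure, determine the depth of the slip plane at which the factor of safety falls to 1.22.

z = 14.53 m

Setting FS = 1.22 in FS = [c' + γz cos²β tanφ'] / [γz sinβ cosβ] and solving for z:
z = c' / [γ cosβ (FS·sinβ − cosβ·tanφ')]
  = 11.3 / [17.9·cos17.4°·(1.22·sin17.4° − cos17.4°·tan18.5°)]
  = 11.3 / [17.9·0.9542·(1.22·0.2990 − 0.9542·0.3346)]
  = 11.3 / 0.7780 = 14.525 m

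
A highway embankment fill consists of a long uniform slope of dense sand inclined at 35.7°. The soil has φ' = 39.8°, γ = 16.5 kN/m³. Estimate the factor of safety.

For a dry cohesionless infinite slope the factor of safety is FS = tanφ' / tanβ.
FS = tan39.8° / tan35.7° = 0.8332 / 0.7186 = 1.159

FS = 1.16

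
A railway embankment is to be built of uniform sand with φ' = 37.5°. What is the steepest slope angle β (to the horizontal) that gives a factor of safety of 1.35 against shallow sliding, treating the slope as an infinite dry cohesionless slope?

β = 29.6°

For an infinite dry cohesionless slope FS = tanφ'/tanβ, so tanβ = tanφ' / FS.
tanβ = tan37.5° / 1.35 = 0.7673 / 1.35 = 0.5684
β = arctan(0.5684) = 29.61°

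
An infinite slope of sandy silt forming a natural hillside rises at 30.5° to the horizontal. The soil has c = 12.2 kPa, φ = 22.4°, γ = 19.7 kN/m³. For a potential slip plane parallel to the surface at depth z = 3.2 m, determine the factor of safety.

FS = 1.14

For an infinite slope with a slip plane parallel to the surface (no pore pressure): FS = [c + γz cos²β tanφ] / [γz sinβ cosβ].
γz = 19.7·3.2 = 63.04 kN/m²
Numerator = 12.2 + 63.04·cos²30.5°·tan22.4° = 12.2 + 63.04·0.7424·0.4122 = 31.490 kPa
Denominator = 63.04·sin30.5°·cos30.5° = 63.04·0.5075·0.8616 = 27.568 kPa
FS = 31.490 / 27.568 = 1.142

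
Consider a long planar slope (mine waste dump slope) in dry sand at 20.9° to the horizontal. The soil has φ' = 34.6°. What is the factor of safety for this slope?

For a dry cohesionless infinite slope the factor of safety is FS = tanφ' / tanβ.
FS = tan34.6° / tan20.9° = 0.6899 / 0.3819 = 1.807

FS = 1.81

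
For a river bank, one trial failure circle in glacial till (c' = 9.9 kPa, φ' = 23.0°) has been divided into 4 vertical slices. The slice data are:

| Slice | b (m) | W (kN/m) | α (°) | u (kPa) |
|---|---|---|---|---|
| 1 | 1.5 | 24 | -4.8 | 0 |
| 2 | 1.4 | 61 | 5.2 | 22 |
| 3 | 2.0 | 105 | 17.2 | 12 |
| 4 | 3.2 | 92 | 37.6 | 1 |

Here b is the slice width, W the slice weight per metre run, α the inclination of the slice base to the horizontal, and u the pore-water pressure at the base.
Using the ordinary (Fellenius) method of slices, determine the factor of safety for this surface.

Ordinary method of slices: FS = Σ[c'·Δl_i + (W_i cosα_i − u_i·Δl_i)·tanφ'] / Σ W_i sinα_i, with Δl_i = b_i / cosα_i.
Slice 1: Δl = 1.5/cos(-4.8°) = 1.505 m; N'_1 = 24·cos(-4.8°) − 0·1.505 = 23.9; c'Δl = 14.90; W sinα = -2.0
Slice 2: Δl = 1.4/cos5.2° = 1.406 m; N'_2 = 61·cos5.2° − 22·1.406 = 29.8; c'Δl = 13.92; W sinα = 5.5
Slice 3: Δl = 2.0/cos17.2° = 2.094 m; N'_3 = 105·cos17.2° − 12·2.094 = 75.2; c'Δl = 20.73; W sinα = 31.0
Slice 4: Δl = 3.2/cos37.6° = 4.039 m; N'_4 = 92·cos37.6° − 1·4.039 = 68.9; c'Δl = 39.99; W sinα = 56.1
Σc'Δl = 89.5 kN/m; ΣN' = 197.8 kN/m; ΣW sinα = 90.7 kN/m
Resisting = 89.5 + 197.8·tan23.0° = 89.5 + 83.9 = 173.5 kN/m
FS = 173.5 / 90.7 = 1.913

FS = 1.91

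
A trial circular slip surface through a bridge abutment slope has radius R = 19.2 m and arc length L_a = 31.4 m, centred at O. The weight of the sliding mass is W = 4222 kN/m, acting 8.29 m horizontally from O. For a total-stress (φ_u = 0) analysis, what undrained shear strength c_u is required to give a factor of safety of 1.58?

FS = c_u·L_a·R / (W·d), so c_u = FS·W·d / (L_a·R).
c_u = 1.58·4222·8.29 / (31.40·19.2) = 55300.6 / 602.88 = 91.73 kPa

c_u = 91.7 kPa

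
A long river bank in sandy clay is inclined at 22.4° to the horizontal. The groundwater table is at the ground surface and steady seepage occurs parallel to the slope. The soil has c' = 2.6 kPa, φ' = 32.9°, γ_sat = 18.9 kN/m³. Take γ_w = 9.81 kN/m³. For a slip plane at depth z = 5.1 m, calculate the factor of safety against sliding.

FS = 0.83

With seepage parallel to the slope and the water table at the surface, the effective normal stress on the slip plane uses the buoyant unit weight γ' = γ_sat − γ_w while the driving shear stress uses γ_sat:
FS = [c' + γ' z cos²β tanφ'] / [γ_sat z sinβ cosβ]
γ' = 18.9 − 9.81 = 9.09 kN/m³
Numerator = 2.6 + 9.09·5.1·cos²22.4°·tan32.9° = 2.6 + 9.09·5.1·0.8548·0.6469 = 28.236 kPa
Denominator = 18.9·5.1·sin22.4°·cos22.4° = 18.9·5.1·0.3811·0.9245 = 33.960 kPa
FS = 28.236 / 33.960 = 0.831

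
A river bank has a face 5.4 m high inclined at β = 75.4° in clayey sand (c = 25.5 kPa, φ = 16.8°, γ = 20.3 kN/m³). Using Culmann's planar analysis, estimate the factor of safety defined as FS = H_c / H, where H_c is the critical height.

H_c = (4c/γ) · sinβ cosφ / [1 − cos(β − φ)]
    = (4·25.5/20.3) · sin75.4°·cos16.8° / [1 − cos58.6°]
    = 5.025 · 0.9264 / 0.4790 = 9.72 m
FS = H_c / H = 9.72 / 5.4 = 1.800

FS = 1.80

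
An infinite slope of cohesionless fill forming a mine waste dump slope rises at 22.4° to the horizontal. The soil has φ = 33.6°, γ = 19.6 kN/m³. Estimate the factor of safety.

FS = 1.61

For a dry cohesionless infinite slope the factor of safety is FS = tanφ / tanβ.
FS = tan33.6° / tan22.4° = 0.6644 / 0.4122 = 1.612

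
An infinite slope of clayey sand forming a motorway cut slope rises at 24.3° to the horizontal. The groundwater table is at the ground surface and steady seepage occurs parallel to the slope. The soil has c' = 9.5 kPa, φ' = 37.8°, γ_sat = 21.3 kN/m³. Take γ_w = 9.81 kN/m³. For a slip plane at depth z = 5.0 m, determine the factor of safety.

With seepage parallel to the slope and the water table at the surface, the effective normal stress on the slip plane uses the buoyant unit weight γ' = γ_sat − γ_w while the driving shear stress uses γ_sat:
FS = [c' + γ' z cos²β tanφ'] / [γ_sat z sinβ cosβ]
γ' = 21.3 − 9.81 = 11.49 kN/m³
Numerator = 9.5 + 11.49·5.0·cos²24.3°·tan37.8° = 9.5 + 11.49·5.0·0.8307·0.7757 = 46.516 kPa
Denominator = 21.3·5.0·sin24.3°·cos24.3° = 21.3·5.0·0.4115·0.9114 = 39.943 kPa
FS = 46.516 / 39.943 = 1.165

FS = 1.16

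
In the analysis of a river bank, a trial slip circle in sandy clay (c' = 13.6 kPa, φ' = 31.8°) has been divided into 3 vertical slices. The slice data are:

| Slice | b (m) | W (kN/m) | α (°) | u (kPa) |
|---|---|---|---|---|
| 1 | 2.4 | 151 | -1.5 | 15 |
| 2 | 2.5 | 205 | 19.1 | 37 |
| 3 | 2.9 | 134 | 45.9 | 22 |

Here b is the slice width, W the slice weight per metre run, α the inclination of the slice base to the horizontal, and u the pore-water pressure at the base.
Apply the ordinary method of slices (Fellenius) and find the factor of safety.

FS = 1.61

Ordinary method of slices: FS = Σ[c'·Δl_i + (W_i cosα_i − u_i·Δl_i)·tanφ'] / Σ W_i sinα_i, with Δl_i = b_i / cosα_i.
Slice 1: Δl = 2.4/cos(-1.5°) = 2.401 m; N'_1 = 151·cos(-1.5°) − 15·2.401 = 114.9; c'Δl = 32.65; W sinα = -4.0
Slice 2: Δl = 2.5/cos19.1° = 2.646 m; N'_2 = 205·cos19.1° − 37·2.646 = 95.8; c'Δl = 35.98; W sinα = 67.1
Slice 3: Δl = 2.9/cos45.9° = 4.167 m; N'_3 = 134·cos45.9° − 22·4.167 = 1.6; c'Δl = 56.67; W sinα = 96.2
Σc'Δl = 125.3 kN/m; ΣN' = 212.3 kN/m; ΣW sinα = 159.4 kN/m
Resisting = 125.3 + 212.3·tan31.8° = 125.3 + 131.7 = 257.0 kN/m
FS = 257.0 / 159.4 = 1.612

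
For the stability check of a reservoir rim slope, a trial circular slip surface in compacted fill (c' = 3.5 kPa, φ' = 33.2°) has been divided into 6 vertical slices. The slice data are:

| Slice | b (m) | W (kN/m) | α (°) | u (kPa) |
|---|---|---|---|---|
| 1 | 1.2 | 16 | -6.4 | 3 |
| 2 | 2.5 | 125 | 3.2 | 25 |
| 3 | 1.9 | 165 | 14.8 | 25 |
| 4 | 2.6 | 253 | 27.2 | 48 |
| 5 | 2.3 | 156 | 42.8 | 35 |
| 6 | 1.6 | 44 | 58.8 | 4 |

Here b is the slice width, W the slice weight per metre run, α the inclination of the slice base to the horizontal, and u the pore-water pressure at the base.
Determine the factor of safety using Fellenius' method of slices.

FS = 0.78

Ordinary method of slices: FS = Σ[c'·Δl_i + (W_i cosα_i − u_i·Δl_i)·tanφ'] / Σ W_i sinα_i, with Δl_i = b_i / cosα_i.
Slice 1: Δl = 1.2/cos(-6.4°) = 1.208 m; N'_1 = 16·cos(-6.4°) − 3·1.208 = 12.3; c'Δl = 4.23; W sinα = -1.8
Slice 2: Δl = 2.5/cos3.2° = 2.504 m; N'_2 = 125·cos3.2° − 25·2.504 = 62.2; c'Δl = 8.76; W sinα = 7.0
Slice 3: Δl = 1.9/cos14.8° = 1.965 m; N'_3 = 165·cos14.8° − 25·1.965 = 110.4; c'Δl = 6.88; W sinα = 42.1
Slice 4: Δl = 2.6/cos27.2° = 2.923 m; N'_4 = 253·cos27.2° − 48·2.923 = 84.7; c'Δl = 10.23; W sinα = 115.6
Slice 5: Δl = 2.3/cos42.8° = 3.135 m; N'_5 = 156·cos42.8° − 35·3.135 = 4.7; c'Δl = 10.97; W sinα = 106.0
Slice 6: Δl = 1.6/cos58.8° = 3.089 m; N'_6 = 44·cos58.8° − 4·3.089 = 10.4; c'Δl = 10.81; W sinα = 37.6
Σc'Δl = 51.9 kN/m; ΣN' = 284.8 kN/m; ΣW sinα = 306.6 kN/m
Resisting = 51.9 + 284.8·tan33.2° = 51.9 + 186.4 = 238.2 kN/m
FS = 238.2 / 306.6 = 0.777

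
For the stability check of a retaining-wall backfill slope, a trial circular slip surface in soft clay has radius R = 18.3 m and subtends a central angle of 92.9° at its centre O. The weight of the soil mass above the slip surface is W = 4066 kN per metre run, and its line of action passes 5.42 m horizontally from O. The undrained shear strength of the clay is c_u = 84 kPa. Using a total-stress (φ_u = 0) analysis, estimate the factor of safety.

Taking moments about the centre O, the resisting moment is provided by the undrained shear strength acting along the arc:
Arc length L_a = R·θ = 18.3·(92.9°·π/180) = 18.3·1.6214 = 29.67 m
M_R = c_u·L_a·R = 84·29.67·18.3 = 45611.5 kN·m/m
M_D = W·d = 4066·5.42 = 22037.7 kN·m/m
FS = M_R / M_D = 45611.5 / 22037.7 = 2.070

FS = 2.07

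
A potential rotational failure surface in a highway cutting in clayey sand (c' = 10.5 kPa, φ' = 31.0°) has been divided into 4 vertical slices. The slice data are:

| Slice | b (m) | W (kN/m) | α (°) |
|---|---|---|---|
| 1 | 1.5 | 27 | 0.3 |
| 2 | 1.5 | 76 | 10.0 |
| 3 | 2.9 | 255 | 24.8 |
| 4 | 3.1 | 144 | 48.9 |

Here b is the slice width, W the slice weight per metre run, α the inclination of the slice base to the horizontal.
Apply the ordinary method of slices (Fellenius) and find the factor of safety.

FS = 1.63

Ordinary method of slices: FS = Σ[c'·Δl_i + (W_i cosα_i)·tanφ'] / Σ W_i sinα_i, with Δl_i = b_i / cosα_i.
Slice 1: Δl = 1.5/cos0.3° = 1.500 m; N'_1 = 27·cos0.3° = 27.0; c'Δl = 15.75; W sinα = 0.1
Slice 2: Δl = 1.5/cos10.0° = 1.523 m; N'_2 = 76·cos10.0° = 74.8; c'Δl = 15.99; W sinα = 13.2
Slice 3: Δl = 2.9/cos24.8° = 3.195 m; N'_3 = 255·cos24.8° = 231.5; c'Δl = 33.54; W sinα = 107.0
Slice 4: Δl = 3.1/cos48.9° = 4.716 m; N'_4 = 144·cos48.9° = 94.7; c'Δl = 49.52; W sinα = 108.5
Σc'Δl = 114.8 kN/m; ΣN' = 428.0 kN/m; ΣW sinα = 228.8 kN/m
Resisting = 114.8 + 428.0·tan31.0° = 114.8 + 257.2 = 372.0 kN/m
FS = 372.0 / 228.8 = 1.626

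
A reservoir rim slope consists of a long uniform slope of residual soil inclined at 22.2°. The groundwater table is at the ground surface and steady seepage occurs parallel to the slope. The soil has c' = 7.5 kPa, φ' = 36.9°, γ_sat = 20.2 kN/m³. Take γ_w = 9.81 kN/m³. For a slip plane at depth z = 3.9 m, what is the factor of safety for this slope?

FS = 1.22

With seepage parallel to the slope and the water table at the surface, the effective normal stress on the slip plane uses the buoyant unit weight γ' = γ_sat − γ_w while the driving shear stress uses γ_sat:
FS = [c' + γ' z cos²β tanφ'] / [γ_sat z sinβ cosβ]
γ' = 20.2 − 9.81 = 10.39 kN/m³
Numerator = 7.5 + 10.39·3.9·cos²22.2°·tan36.9° = 7.5 + 10.39·3.9·0.8572·0.7508 = 33.581 kPa
Denominator = 20.2·3.9·sin22.2°·cos22.2° = 20.2·3.9·0.3778·0.9259 = 27.560 kPa
FS = 33.581 / 27.560 = 1.218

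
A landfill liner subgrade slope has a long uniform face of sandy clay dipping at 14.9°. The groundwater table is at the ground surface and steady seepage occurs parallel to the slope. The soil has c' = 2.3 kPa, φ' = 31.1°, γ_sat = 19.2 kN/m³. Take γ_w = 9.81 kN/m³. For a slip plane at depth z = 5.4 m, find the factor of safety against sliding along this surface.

FS = 1.20

With seepage parallel to the slope and the water table at the surface, the effective normal stress on the slip plane uses the buoyant unit weight γ' = γ_sat − γ_w while the driving shear stress uses γ_sat:
FS = [c' + γ' z cos²β tanφ'] / [γ_sat z sinβ cosβ]
γ' = 19.2 − 9.81 = 9.39 kN/m³
Numerator = 2.3 + 9.39·5.4·cos²14.9°·tan31.1° = 2.3 + 9.39·5.4·0.9339·0.6032 = 30.865 kPa
Denominator = 19.2·5.4·sin14.9°·cos14.9° = 19.2·5.4·0.2571·0.9664 = 25.763 kPa
FS = 30.865 / 25.763 = 1.198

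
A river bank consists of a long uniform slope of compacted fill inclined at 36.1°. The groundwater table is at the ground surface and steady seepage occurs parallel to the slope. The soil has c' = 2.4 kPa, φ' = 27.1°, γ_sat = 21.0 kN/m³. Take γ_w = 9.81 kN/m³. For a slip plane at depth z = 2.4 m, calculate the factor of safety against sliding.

FS = 0.47

With seepage parallel to the slope and the water table at the surface, the effective normal stress on the slip plane uses the buoyant unit weight γ' = γ_sat − γ_w while the driving shear stress uses γ_sat:
FS = [c' + γ' z cos²β tanφ'] / [γ_sat z sinβ cosβ]
γ' = 21.0 − 9.81 = 11.19 kN/m³
Numerator = 2.4 + 11.19·2.4·cos²36.1°·tan27.1° = 2.4 + 11.19·2.4·0.6528·0.5117 = 11.372 kPa
Denominator = 21.0·2.4·sin36.1°·cos36.1° = 21.0·2.4·0.5892·0.8080 = 23.994 kPa
FS = 11.372 / 23.994 = 0.474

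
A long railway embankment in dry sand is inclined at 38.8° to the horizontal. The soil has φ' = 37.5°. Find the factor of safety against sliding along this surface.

For a dry cohesionless infinite slope the factor of safety is FS = tanφ' / tanβ.
FS = tan37.5° / tan38.8° = 0.7673 / 0.8040 = 0.954

FS = 0.95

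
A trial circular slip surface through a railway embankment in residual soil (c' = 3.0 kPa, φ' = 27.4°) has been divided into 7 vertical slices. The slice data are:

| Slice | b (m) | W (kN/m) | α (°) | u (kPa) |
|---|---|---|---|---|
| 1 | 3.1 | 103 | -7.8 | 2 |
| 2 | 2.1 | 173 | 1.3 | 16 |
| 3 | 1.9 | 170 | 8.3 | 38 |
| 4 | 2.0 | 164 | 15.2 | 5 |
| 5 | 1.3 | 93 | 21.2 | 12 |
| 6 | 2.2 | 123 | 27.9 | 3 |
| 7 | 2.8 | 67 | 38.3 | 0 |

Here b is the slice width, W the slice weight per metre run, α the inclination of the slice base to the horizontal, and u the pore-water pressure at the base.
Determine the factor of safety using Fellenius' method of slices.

FS = 2.18

Ordinary method of slices: FS = Σ[c'·Δl_i + (W_i cosα_i − u_i·Δl_i)·tanφ'] / Σ W_i sinα_i, with Δl_i = b_i / cosα_i.
Slice 1: Δl = 3.1/cos(-7.8°) = 3.129 m; N'_1 = 103·cos(-7.8°) − 2·3.129 = 95.8; c'Δl = 9.39; W sinα = -14.0
Slice 2: Δl = 2.1/cos1.3° = 2.101 m; N'_2 = 173·cos1.3° − 16·2.101 = 139.3; c'Δl = 6.30; W sinα = 3.9
Slice 3: Δl = 1.9/cos8.3° = 1.920 m; N'_3 = 170·cos8.3° − 38·1.920 = 95.3; c'Δl = 5.76; W sinα = 24.5
Slice 4: Δl = 2.0/cos15.2° = 2.073 m; N'_4 = 164·cos15.2° − 5·2.073 = 147.9; c'Δl = 6.22; W sinα = 43.0
Slice 5: Δl = 1.3/cos21.2° = 1.394 m; N'_5 = 93·cos21.2° − 12·1.394 = 70.0; c'Δl = 4.18; W sinα = 33.6
Slice 6: Δl = 2.2/cos27.9° = 2.489 m; N'_6 = 123·cos27.9° − 3·2.489 = 101.2; c'Δl = 7.47; W sinα = 57.6
Slice 7: Δl = 2.8/cos38.3° = 3.568 m; N'_7 = 67·cos38.3° − 0·3.568 = 52.6; c'Δl = 10.70; W sinα = 41.5
Σc'Δl = 50.0 kN/m; ΣN' = 702.1 kN/m; ΣW sinα = 190.2 kN/m
Resisting = 50.0 + 702.1·tan27.4° = 50.0 + 363.9 = 413.9 kN/m
FS = 413.9 / 190.2 = 2.176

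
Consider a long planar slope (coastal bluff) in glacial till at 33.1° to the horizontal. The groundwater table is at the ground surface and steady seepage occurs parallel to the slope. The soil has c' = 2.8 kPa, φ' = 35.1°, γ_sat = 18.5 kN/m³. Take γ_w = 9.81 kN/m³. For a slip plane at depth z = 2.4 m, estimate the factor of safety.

With seepage parallel to the slope and the water table at the surface, the effective normal stress on the slip plane uses the buoyant unit weight γ' = γ_sat − γ_w while the driving shear stress uses γ_sat:
FS = [c' + γ' z cos²β tanφ'] / [γ_sat z sinβ cosβ]
γ' = 18.5 − 9.81 = 8.69 kN/m³
Numerator = 2.8 + 8.69·2.4·cos²33.1°·tan35.1° = 2.8 + 8.69·2.4·0.7018·0.7028 = 13.086 kPa
Denominator = 18.5·2.4·sin33.1°·cos33.1° = 18.5·2.4·0.5461·0.8377 = 20.312 kPa
FS = 13.086 / 20.312 = 0.644

FS = 0.64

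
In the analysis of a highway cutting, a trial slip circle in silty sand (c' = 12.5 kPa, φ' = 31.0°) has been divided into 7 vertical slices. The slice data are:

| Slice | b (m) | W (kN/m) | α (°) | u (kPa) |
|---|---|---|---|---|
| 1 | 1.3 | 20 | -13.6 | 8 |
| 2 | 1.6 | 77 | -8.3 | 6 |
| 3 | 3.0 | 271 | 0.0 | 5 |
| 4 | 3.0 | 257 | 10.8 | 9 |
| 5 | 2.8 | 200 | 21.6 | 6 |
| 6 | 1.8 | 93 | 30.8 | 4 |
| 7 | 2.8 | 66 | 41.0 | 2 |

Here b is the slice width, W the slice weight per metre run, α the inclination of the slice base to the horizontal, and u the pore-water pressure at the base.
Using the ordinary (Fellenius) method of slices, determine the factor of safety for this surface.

FS = 3.69

Ordinary method of slices: FS = Σ[c'·Δl_i + (W_i cosα_i − u_i·Δl_i)·tanφ'] / Σ W_i sinα_i, with Δl_i = b_i / cosα_i.
Slice 1: Δl = 1.3/cos(-13.6°) = 1.338 m; N'_1 = 20·cos(-13.6°) − 8·1.338 = 8.7; c'Δl = 16.72; W sinα = -4.7
Slice 2: Δl = 1.6/cos(-8.3°) = 1.617 m; N'_2 = 77·cos(-8.3°) − 6·1.617 = 66.5; c'Δl = 20.21; W sinα = -11.1
Slice 3: Δl = 3.0/cos0.0° = 3.000 m; N'_3 = 271·cos0.0° − 5·3.000 = 256.0; c'Δl = 37.50; W sinα = 0.0
Slice 4: Δl = 3.0/cos10.8° = 3.054 m; N'_4 = 257·cos10.8° − 9·3.054 = 225.0; c'Δl = 38.18; W sinα = 48.2
Slice 5: Δl = 2.8/cos21.6° = 3.011 m; N'_5 = 200·cos21.6° − 6·3.011 = 167.9; c'Δl = 37.64; W sinα = 73.6
Slice 6: Δl = 1.8/cos30.8° = 2.096 m; N'_6 = 93·cos30.8° − 4·2.096 = 71.5; c'Δl = 26.19; W sinα = 47.6
Slice 7: Δl = 2.8/cos41.0° = 3.710 m; N'_7 = 66·cos41.0° − 2·3.710 = 42.4; c'Δl = 46.38; W sinα = 43.3
Σc'Δl = 222.8 kN/m; ΣN' = 838.0 kN/m; ΣW sinα = 196.9 kN/m
Resisting = 222.8 + 838.0·tan31.0° = 222.8 + 503.5 = 726.3 kN/m
FS = 726.3 / 196.9 = 3.689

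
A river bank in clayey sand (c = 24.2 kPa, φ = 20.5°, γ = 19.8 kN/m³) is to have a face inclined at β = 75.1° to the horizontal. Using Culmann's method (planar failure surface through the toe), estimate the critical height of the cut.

H_c = 10.52 m

Culmann's analysis gives the critical failure plane at α_cr = (β + φ)/2 = (75.1 + 20.5)/2 = 47.8°, and the critical height
H_c = (4c/γ) · sinβ cosφ / [1 − cos(β − φ)]
    = (4·24.2/19.8) · sin75.1°·cos20.5° / [1 − cos(54.6°)]
    = 4.889 · 0.9664·0.9367 / [1 − 0.5793]
    = 4.889 · 0.9052 / 0.4207
    = 10.52 m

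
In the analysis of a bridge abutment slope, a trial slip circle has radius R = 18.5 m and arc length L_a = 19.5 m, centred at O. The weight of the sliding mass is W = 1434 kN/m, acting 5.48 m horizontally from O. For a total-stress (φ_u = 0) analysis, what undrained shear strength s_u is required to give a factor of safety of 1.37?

FS = s_u·L_a·R / (W·d), so s_u = FS·W·d / (L_a·R).
s_u = 1.37·1434·5.48 / (19.50·18.5) = 10765.9 / 360.75 = 29.84 kPa

s_u = 29.8 kPa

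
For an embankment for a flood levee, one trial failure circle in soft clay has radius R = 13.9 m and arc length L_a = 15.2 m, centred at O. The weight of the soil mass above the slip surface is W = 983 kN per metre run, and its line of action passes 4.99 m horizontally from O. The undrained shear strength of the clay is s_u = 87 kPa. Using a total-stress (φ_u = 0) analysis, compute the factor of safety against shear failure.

FS = 3.75

Taking moments about the centre O, the resisting moment is provided by the undrained shear strength acting along the arc:
M_R = s_u·L_a·R = 87·15.20·13.9 = 18381.4 kN·m/m
M_D = W·d = 983·4.99 = 4905.2 kN·m/m
FS = M_R / M_D = 18381.4 / 4905.2 = 3.747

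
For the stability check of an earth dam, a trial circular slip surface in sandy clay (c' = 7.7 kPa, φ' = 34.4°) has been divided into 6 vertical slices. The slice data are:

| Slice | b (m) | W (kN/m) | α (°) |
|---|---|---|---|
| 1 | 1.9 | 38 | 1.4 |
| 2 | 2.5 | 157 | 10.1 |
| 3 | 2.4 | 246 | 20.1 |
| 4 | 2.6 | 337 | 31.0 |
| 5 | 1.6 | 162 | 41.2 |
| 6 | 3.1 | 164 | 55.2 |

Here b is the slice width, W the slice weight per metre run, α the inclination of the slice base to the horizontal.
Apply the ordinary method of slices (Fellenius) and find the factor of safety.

FS = 1.46

Ordinary method of slices: FS = Σ[c'·Δl_i + (W_i cosα_i)·tanφ'] / Σ W_i sinα_i, with Δl_i = b_i / cosα_i.
Slice 1: Δl = 1.9/cos1.4° = 1.901 m; N'_1 = 38·cos1.4° = 38.0; c'Δl = 14.63; W sinα = 0.9
Slice 2: Δl = 2.5/cos10.1° = 2.539 m; N'_2 = 157·cos10.1° = 154.6; c'Δl = 19.55; W sinα = 27.5
Slice 3: Δl = 2.4/cos20.1° = 2.556 m; N'_3 = 246·cos20.1° = 231.0; c'Δl = 19.68; W sinα = 84.5
Slice 4: Δl = 2.6/cos31.0° = 3.033 m; N'_4 = 337·cos31.0° = 288.9; c'Δl = 23.36; W sinα = 173.6
Slice 5: Δl = 1.6/cos41.2° = 2.126 m; N'_5 = 162·cos41.2° = 121.9; c'Δl = 16.37; W sinα = 106.7
Slice 6: Δl = 3.1/cos55.2° = 5.432 m; N'_6 = 164·cos55.2° = 93.6; c'Δl = 41.82; W sinα = 134.7
Σc'Δl = 135.4 kN/m; ΣN' = 927.9 kN/m; ΣW sinα = 527.9 kN/m
Resisting = 135.4 + 927.9·tan34.4° = 135.4 + 635.4 = 770.8 kN/m
FS = 770.8 / 527.9 = 1.460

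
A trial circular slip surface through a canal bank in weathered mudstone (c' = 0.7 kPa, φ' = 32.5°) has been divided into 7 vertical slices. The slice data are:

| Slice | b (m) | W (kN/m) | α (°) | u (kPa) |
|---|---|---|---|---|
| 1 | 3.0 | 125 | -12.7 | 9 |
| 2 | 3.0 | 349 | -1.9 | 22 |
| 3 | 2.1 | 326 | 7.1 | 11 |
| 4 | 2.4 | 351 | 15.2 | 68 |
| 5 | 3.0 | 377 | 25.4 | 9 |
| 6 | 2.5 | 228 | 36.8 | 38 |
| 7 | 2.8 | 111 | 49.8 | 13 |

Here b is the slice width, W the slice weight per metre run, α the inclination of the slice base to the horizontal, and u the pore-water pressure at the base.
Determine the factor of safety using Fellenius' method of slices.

FS = 1.69

Ordinary method of slices: FS = Σ[c'·Δl_i + (W_i cosα_i − u_i·Δl_i)·tanφ'] / Σ W_i sinα_i, with Δl_i = b_i / cosα_i.
Slice 1: Δl = 3.0/cos(-12.7°) = 3.075 m; N'_1 = 125·cos(-12.7°) − 9·3.075 = 94.3; c'Δl = 2.15; W sinα = -27.5
Slice 2: Δl = 3.0/cos(-1.9°) = 3.002 m; N'_2 = 349·cos(-1.9°) − 22·3.002 = 282.8; c'Δl = 2.10; W sinα = -11.6
Slice 3: Δl = 2.1/cos7.1° = 2.116 m; N'_3 = 326·cos7.1° − 11·2.116 = 300.2; c'Δl = 1.48; W sinα = 40.3
Slice 4: Δl = 2.4/cos15.2° = 2.487 m; N'_4 = 351·cos15.2° − 68·2.487 = 169.6; c'Δl = 1.74; W sinα = 92.0
Slice 5: Δl = 3.0/cos25.4° = 3.321 m; N'_5 = 377·cos25.4° − 9·3.321 = 310.7; c'Δl = 2.32; W sinα = 161.7
Slice 6: Δl = 2.5/cos36.8° = 3.122 m; N'_6 = 228·cos36.8° − 38·3.122 = 63.9; c'Δl = 2.19; W sinα = 136.6
Slice 7: Δl = 2.8/cos49.8° = 4.338 m; N'_7 = 111·cos49.8° − 13·4.338 = 15.3; c'Δl = 3.04; W sinα = 84.8
Σc'Δl = 15.0 kN/m; ΣN' = 1236.7 kN/m; ΣW sinα = 476.3 kN/m
Resisting = 15.0 + 1236.7·tan32.5° = 15.0 + 787.9 = 802.9 kN/m
FS = 802.9 / 476.3 = 1.686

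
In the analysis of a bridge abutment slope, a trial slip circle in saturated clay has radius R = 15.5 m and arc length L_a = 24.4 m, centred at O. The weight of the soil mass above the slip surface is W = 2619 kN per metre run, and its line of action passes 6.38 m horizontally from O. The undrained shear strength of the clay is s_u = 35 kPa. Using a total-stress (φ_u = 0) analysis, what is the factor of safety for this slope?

Taking moments about the centre O, the resisting moment is provided by the undrained shear strength acting along the arc:
M_R = s_u·L_a·R = 35·24.40·15.5 = 13237.0 kN·m/m
M_D = W·d = 2619·6.38 = 16709.2 kN·m/m
FS = M_R / M_D = 13237.0 / 16709.2 = 0.792

FS = 0.79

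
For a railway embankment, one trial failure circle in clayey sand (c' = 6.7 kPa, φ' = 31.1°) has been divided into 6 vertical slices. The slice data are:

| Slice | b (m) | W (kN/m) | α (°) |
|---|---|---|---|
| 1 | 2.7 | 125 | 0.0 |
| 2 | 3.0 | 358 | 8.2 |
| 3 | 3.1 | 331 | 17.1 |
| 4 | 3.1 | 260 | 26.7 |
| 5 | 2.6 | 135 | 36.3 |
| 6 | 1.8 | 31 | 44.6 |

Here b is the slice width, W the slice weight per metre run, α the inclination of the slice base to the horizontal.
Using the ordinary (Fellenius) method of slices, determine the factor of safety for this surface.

Ordinary method of slices: FS = Σ[c'·Δl_i + (W_i cosα_i)·tanφ'] / Σ W_i sinα_i, with Δl_i = b_i / cosα_i.
Slice 1: Δl = 2.7/cos0.0° = 2.700 m; N'_1 = 125·cos0.0° = 125.0; c'Δl = 18.09; W sinα = 0.0
Slice 2: Δl = 3.0/cos8.2° = 3.031 m; N'_2 = 358·cos8.2° = 354.3; c'Δl = 20.31; W sinα = 51.1
Slice 3: Δl = 3.1/cos17.1° = 3.243 m; N'_3 = 331·cos17.1° = 316.4; c'Δl = 21.73; W sinα = 97.3
Slice 4: Δl = 3.1/cos26.7° = 3.470 m; N'_4 = 260·cos26.7° = 232.3; c'Δl = 23.25; W sinα = 116.8
Slice 5: Δl = 2.6/cos36.3° = 3.226 m; N'_5 = 135·cos36.3° = 108.8; c'Δl = 21.61; W sinα = 79.9
Slice 6: Δl = 1.8/cos44.6° = 2.528 m; N'_6 = 31·cos44.6° = 22.1; c'Δl = 16.94; W sinα = 21.8
Σc'Δl = 121.9 kN/m; ΣN' = 1158.9 kN/m; ΣW sinα = 366.9 kN/m
Resisting = 121.9 + 1158.9·tan31.1° = 121.9 + 699.1 = 821.0 kN/m
FS = 821.0 / 366.9 = 2.238

FS = 2.24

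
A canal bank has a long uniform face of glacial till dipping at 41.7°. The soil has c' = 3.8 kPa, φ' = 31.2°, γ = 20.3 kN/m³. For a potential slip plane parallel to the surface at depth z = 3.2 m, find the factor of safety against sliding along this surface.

FS = 0.80

For an infinite slope with a slip plane parallel to the surface (no pore pressure): FS = [c' + γz cos²β tanφ'] / [γz sinβ cosβ].
γz = 20.3·3.2 = 64.96 kN/m²
Numerator = 3.8 + 64.96·cos²41.7°·tan31.2° = 3.8 + 64.96·0.5575·0.6056 = 25.731 kPa
Denominator = 64.96·sin41.7°·cos41.7° = 64.96·0.6652·0.7466 = 32.265 kPa
FS = 25.731 / 32.265 = 0.798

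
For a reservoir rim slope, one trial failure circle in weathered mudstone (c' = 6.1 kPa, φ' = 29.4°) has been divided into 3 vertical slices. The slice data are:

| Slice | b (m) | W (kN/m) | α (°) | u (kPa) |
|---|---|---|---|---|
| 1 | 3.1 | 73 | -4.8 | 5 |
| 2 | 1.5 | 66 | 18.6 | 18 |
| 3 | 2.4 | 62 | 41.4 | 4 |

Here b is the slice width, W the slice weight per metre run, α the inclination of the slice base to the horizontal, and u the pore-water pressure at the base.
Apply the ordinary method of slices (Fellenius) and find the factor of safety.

FS = 2.12

Ordinary method of slices: FS = Σ[c'·Δl_i + (W_i cosα_i − u_i·Δl_i)·tanφ'] / Σ W_i sinα_i, with Δl_i = b_i / cosα_i.
Slice 1: Δl = 3.1/cos(-4.8°) = 3.111 m; N'_1 = 73·cos(-4.8°) − 5·3.111 = 57.2; c'Δl = 18.98; W sinα = -6.1
Slice 2: Δl = 1.5/cos18.6° = 1.583 m; N'_2 = 66·cos18.6° − 18·1.583 = 34.1; c'Δl = 9.65; W sinα = 21.1
Slice 3: Δl = 2.4/cos41.4° = 3.200 m; N'_3 = 62·cos41.4° − 4·3.200 = 33.7; c'Δl = 19.52; W sinα = 41.0
Σc'Δl = 48.1 kN/m; ΣN' = 125.0 kN/m; ΣW sinα = 55.9 kN/m
Resisting = 48.1 + 125.0·tan29.4° = 48.1 + 70.4 = 118.6 kN/m
FS = 118.6 / 55.9 = 2.119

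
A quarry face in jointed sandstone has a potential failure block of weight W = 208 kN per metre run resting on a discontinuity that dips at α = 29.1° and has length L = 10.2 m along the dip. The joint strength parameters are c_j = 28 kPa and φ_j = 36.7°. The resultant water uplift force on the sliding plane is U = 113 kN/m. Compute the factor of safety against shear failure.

FS = 3.33

Resolving the block weight along and normal to the plane and applying the Mohr–Coulomb strength on the joint:
N' = W cosα − U = 208·cos29.1° − 113 = 68.7 kN/m
Driving force T = W sinα = 208·sin29.1° = 101.2 kN/m
Resisting force R = c_j·L + N'·tanφ_j = 28·10.2 + 68.7·tan36.7° = 285.6 + 51.2 = 336.8 kN/m
FS = R / T = 336.8 / 101.2 = 3.330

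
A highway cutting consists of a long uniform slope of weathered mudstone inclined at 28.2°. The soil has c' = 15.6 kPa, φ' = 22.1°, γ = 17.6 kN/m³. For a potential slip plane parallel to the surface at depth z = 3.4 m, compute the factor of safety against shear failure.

FS = 1.38

For an infinite slope with a slip plane parallel to the surface (no pore pressure): FS = [c' + γz cos²β tanφ'] / [γz sinβ cosβ].
γz = 17.6·3.4 = 59.84 kN/m²
Numerator = 15.6 + 59.84·cos²28.2°·tan22.1° = 15.6 + 59.84·0.7767·0.4061 = 34.473 kPa
Denominator = 59.84·sin28.2°·cos28.2° = 59.84·0.4726·0.8813 = 24.921 kPa
FS = 34.473 / 24.921 = 1.383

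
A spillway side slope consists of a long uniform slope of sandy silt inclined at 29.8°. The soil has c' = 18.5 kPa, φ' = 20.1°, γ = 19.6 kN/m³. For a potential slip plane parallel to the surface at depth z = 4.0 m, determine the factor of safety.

For an infinite slope with a slip plane parallel to the surface (no pore pressure): FS = [c' + γz cos²β tanφ'] / [γz sinβ cosβ].
γz = 19.6·4.0 = 78.40 kN/m²
Numerator = 18.5 + 78.40·cos²29.8°·tan20.1° = 18.5 + 78.40·0.7530·0.3659 = 40.104 kPa
Denominator = 78.40·sin29.8°·cos29.8° = 78.40·0.4970·0.8678 = 33.811 kPa
FS = 40.104 / 33.811 = 1.186

FS = 1.19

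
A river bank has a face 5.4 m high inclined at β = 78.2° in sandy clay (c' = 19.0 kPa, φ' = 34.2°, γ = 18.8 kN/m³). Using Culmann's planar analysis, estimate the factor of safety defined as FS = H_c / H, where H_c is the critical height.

FS = 2.16

H_c = (4c'/γ) · sinβ cosφ' / [1 − cos(β − φ')]
    = (4·19.0/18.8) · sin78.2°·cos34.2° / [1 − cos44.0°]
    = 4.043 · 0.8096 / 0.2807 = 11.66 m
FS = H_c / H = 11.66 / 5.4 = 2.159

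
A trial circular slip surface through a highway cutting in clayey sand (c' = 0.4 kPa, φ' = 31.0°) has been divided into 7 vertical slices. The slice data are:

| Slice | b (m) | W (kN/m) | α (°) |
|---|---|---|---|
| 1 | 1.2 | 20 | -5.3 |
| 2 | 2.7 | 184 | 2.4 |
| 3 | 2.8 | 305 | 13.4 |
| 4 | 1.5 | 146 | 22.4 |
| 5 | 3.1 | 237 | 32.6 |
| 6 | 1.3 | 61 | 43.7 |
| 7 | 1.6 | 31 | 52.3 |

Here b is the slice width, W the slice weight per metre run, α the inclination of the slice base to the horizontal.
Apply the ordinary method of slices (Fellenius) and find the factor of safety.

FS = 1.67

Ordinary method of slices: FS = Σ[c'·Δl_i + (W_i cosα_i)·tanφ'] / Σ W_i sinα_i, with Δl_i = b_i / cosα_i.
Slice 1: Δl = 1.2/cos(-5.3°) = 1.205 m; N'_1 = 20·cos(-5.3°) = 19.9; c'Δl = 0.48; W sinα = -1.8
Slice 2: Δl = 2.7/cos2.4° = 2.702 m; N'_2 = 184·cos2.4° = 183.8; c'Δl = 1.08; W sinα = 7.7
Slice 3: Δl = 2.8/cos13.4° = 2.878 m; N'_3 = 305·cos13.4° = 296.7; c'Δl = 1.15; W sinα = 70.7
Slice 4: Δl = 1.5/cos22.4° = 1.622 m; N'_4 = 146·cos22.4° = 135.0; c'Δl = 0.65; W sinα = 55.6
Slice 5: Δl = 3.1/cos32.6° = 3.680 m; N'_5 = 237·cos32.6° = 199.7; c'Δl = 1.47; W sinα = 127.7
Slice 6: Δl = 1.3/cos43.7° = 1.798 m; N'_6 = 61·cos43.7° = 44.1; c'Δl = 0.72; W sinα = 42.1
Slice 7: Δl = 1.6/cos52.3° = 2.616 m; N'_7 = 31·cos52.3° = 19.0; c'Δl = 1.05; W sinα = 24.5
Σc'Δl = 6.6 kN/m; ΣN' = 898.2 kN/m; ΣW sinα = 326.5 kN/m
Resisting = 6.6 + 898.2·tan31.0° = 6.6 + 539.7 = 546.3 kN/m
FS = 546.3 / 326.5 = 1.673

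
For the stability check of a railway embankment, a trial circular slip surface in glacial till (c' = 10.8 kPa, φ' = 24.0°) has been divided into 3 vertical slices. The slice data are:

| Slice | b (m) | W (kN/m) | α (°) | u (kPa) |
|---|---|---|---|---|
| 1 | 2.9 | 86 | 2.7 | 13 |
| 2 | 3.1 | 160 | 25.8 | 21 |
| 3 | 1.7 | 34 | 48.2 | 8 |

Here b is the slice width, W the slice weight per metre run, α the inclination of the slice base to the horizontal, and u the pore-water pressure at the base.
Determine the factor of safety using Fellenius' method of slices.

Ordinary method of slices: FS = Σ[c'·Δl_i + (W_i cosα_i − u_i·Δl_i)·tanφ'] / Σ W_i sinα_i, with Δl_i = b_i / cosα_i.
Slice 1: Δl = 2.9/cos2.7° = 2.903 m; N'_1 = 86·cos2.7° − 13·2.903 = 48.2; c'Δl = 31.35; W sinα = 4.1
Slice 2: Δl = 3.1/cos25.8° = 3.443 m; N'_2 = 160·cos25.8° − 21·3.443 = 71.7; c'Δl = 37.19; W sinα = 69.6
Slice 3: Δl = 1.7/cos48.2° = 2.551 m; N'_3 = 34·cos48.2° − 8·2.551 = 2.3; c'Δl = 27.55; W sinα = 25.3
Σc'Δl = 96.1 kN/m; ΣN' = 122.2 kN/m; ΣW sinα = 99.0 kN/m
Resisting = 96.1 + 122.2·tan24.0° = 96.1 + 54.4 = 150.5 kN/m
FS = 150.5 / 99.0 = 1.519

FS = 1.52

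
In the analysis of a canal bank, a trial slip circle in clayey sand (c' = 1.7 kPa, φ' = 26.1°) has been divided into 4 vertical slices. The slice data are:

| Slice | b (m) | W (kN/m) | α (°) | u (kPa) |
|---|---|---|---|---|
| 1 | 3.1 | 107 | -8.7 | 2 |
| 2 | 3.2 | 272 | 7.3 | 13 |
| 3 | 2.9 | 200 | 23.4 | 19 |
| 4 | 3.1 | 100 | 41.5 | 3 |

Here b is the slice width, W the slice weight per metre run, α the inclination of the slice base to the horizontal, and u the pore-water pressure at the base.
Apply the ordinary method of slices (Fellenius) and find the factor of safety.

Ordinary method of slices: FS = Σ[c'·Δl_i + (W_i cosα_i − u_i·Δl_i)·tanφ'] / Σ W_i sinα_i, with Δl_i = b_i / cosα_i.
Slice 1: Δl = 3.1/cos(-8.7°) = 3.136 m; N'_1 = 107·cos(-8.7°) − 2·3.136 = 99.5; c'Δl = 5.33; W sinα = -16.2
Slice 2: Δl = 3.2/cos7.3° = 3.226 m; N'_2 = 272·cos7.3° − 13·3.226 = 227.9; c'Δl = 5.48; W sinα = 34.6
Slice 3: Δl = 2.9/cos23.4° = 3.160 m; N'_3 = 200·cos23.4° − 19·3.160 = 123.5; c'Δl = 5.37; W sinα = 79.4
Slice 4: Δl = 3.1/cos41.5° = 4.139 m; N'_4 = 100·cos41.5° − 3·4.139 = 62.5; c'Δl = 7.04; W sinα = 66.3
Σc'Δl = 23.2 kN/m; ΣN' = 513.3 kN/m; ΣW sinα = 164.1 kN/m
Resisting = 23.2 + 513.3·tan26.1° = 23.2 + 251.5 = 274.7 kN/m
FS = 274.7 / 164.1 = 1.674

FS = 1.67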